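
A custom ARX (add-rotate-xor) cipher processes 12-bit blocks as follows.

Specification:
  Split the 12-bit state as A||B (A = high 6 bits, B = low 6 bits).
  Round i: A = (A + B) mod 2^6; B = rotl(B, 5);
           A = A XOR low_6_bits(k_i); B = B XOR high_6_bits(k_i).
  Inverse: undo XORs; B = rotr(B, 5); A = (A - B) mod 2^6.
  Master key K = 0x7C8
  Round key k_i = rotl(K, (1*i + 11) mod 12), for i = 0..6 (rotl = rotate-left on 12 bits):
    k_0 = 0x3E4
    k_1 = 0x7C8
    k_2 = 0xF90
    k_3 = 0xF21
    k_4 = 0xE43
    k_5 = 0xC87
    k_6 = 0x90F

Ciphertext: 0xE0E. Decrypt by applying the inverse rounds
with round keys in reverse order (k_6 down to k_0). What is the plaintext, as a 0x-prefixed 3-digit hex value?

s_0 = ciphertext = 0xE0E
s_1 = InvRound(s_0, k_6) = 0x895
s_2 = InvRound(s_1, k_5) = 0x58F
s_3 = InvRound(s_2, k_4) = 0xA2D
s_4 = InvRound(s_3, k_3) = 0x9E2
s_5 = InvRound(s_4, k_2) = 0xFF8
s_6 = InvRound(s_5, k_1) = 0xA0F
s_7 = InvRound(s_6, k_0) = 0x300

0x300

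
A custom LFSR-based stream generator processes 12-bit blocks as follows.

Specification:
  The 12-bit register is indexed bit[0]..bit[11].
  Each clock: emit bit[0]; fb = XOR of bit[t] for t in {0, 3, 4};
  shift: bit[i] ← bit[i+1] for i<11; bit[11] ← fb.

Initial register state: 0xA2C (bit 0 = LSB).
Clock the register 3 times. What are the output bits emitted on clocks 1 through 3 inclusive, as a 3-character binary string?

reg_0 = 0xA2C
clock 1: out=0, reg = 0xD16
clock 2: out=0, reg = 0xE8B
clock 3: out=1, reg = 0x745

001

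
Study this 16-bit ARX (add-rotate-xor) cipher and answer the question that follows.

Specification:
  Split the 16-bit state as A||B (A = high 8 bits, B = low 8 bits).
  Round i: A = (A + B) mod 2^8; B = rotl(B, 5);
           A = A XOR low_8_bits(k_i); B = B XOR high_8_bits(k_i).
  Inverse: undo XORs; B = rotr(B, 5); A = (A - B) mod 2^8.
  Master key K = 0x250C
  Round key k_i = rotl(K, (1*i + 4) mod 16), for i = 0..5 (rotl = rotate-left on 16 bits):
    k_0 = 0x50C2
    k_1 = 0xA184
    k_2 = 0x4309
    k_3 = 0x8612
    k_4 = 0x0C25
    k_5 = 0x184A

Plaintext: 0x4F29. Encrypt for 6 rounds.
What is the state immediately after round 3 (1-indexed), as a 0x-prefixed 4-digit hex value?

s_0 = plaintext = 0x4F29
s_1 = Round(s_0, k_0) = 0xBA75
s_2 = Round(s_1, k_1) = 0xAB0F
s_3 = Round(s_2, k_2) = 0xB3A2
s_4 = Round(s_3, k_3) = 0x47D2
s_5 = Round(s_4, k_4) = 0x3C56
s_6 = Round(s_5, k_5) = 0xD8D2

0xB3A2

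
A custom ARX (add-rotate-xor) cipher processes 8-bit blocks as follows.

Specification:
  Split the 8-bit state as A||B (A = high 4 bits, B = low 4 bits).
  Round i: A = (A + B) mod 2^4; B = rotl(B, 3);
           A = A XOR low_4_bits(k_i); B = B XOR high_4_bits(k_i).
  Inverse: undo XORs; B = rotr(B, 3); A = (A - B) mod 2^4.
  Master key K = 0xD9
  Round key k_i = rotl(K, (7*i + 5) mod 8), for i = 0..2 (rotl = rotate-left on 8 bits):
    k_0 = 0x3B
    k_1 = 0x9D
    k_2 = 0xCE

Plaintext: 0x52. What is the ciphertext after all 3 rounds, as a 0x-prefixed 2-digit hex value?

0x58

s_0 = plaintext = 0x52
s_1 = Round(s_0, k_0) = 0xC2
s_2 = Round(s_1, k_1) = 0x38
s_3 = Round(s_2, k_2) = 0x58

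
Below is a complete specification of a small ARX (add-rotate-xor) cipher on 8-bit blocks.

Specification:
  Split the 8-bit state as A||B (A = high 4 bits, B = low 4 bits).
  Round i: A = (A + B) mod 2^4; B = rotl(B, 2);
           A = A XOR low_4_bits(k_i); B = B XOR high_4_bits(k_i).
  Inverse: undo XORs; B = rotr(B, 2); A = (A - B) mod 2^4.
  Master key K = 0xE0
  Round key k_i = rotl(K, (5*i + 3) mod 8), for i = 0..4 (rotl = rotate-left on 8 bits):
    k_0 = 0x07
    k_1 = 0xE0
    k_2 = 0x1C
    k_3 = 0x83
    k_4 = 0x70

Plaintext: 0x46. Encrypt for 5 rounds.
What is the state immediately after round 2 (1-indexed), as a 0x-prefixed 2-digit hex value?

0x68

s_0 = plaintext = 0x46
s_1 = Round(s_0, k_0) = 0xD9
s_2 = Round(s_1, k_1) = 0x68
s_3 = Round(s_2, k_2) = 0x23
s_4 = Round(s_3, k_3) = 0x64
s_5 = Round(s_4, k_4) = 0xA6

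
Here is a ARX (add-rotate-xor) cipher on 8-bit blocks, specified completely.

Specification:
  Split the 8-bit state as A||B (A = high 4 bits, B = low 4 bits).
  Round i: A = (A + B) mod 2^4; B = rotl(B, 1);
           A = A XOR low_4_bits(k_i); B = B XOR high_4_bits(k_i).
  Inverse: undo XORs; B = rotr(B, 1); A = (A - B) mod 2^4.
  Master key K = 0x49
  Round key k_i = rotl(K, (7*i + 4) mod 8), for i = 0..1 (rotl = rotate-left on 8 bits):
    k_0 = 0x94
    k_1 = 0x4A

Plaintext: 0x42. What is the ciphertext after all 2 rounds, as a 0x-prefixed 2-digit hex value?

0x5F

s_0 = plaintext = 0x42
s_1 = Round(s_0, k_0) = 0x2D
s_2 = Round(s_1, k_1) = 0x5F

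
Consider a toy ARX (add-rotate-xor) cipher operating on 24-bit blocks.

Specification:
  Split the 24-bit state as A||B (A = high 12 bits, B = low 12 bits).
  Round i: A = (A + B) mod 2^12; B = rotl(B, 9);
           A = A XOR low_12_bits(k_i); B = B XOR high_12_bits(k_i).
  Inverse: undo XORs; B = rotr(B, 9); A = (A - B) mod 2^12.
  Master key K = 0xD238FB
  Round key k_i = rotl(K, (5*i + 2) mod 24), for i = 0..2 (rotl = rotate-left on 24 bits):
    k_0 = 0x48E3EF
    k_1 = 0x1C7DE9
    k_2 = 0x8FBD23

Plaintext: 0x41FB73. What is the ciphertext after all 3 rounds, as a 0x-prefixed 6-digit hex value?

s_0 = plaintext = 0x41FB73
s_1 = Round(s_0, k_0) = 0xC7D3E0
s_2 = Round(s_1, k_1) = 0xDB41BB
s_3 = Round(s_2, k_2) = 0x24CECC

0x24CECC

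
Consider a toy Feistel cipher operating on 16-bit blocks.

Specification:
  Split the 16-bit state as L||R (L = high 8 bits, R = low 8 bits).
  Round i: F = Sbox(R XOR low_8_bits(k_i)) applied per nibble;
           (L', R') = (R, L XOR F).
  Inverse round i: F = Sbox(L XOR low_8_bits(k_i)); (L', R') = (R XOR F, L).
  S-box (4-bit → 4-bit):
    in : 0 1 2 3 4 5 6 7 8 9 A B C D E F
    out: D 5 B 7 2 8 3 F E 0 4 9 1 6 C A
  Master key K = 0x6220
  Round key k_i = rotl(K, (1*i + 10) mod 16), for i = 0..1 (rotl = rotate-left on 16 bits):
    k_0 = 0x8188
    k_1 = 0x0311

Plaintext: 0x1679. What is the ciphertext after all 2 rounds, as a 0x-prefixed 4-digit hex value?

s_0 = plaintext = 0x1679
s_1 = Round(s_0, k_0) = 0x79B3
s_2 = Round(s_1, k_1) = 0xB332

0xB332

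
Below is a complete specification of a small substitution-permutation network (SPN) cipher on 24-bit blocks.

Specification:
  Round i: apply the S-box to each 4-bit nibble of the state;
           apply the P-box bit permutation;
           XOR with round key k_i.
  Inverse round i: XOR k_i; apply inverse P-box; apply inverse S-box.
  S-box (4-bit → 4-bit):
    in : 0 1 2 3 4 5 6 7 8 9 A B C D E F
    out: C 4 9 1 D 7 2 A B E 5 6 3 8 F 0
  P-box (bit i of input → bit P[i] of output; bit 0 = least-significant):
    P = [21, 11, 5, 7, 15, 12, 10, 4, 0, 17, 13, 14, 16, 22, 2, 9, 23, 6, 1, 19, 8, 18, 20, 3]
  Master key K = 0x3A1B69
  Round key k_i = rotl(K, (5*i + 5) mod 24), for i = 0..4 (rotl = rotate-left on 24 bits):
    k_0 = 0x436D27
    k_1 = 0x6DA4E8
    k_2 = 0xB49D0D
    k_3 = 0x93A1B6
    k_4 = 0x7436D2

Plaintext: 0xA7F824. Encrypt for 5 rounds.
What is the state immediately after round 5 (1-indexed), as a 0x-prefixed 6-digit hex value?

0xDC0677

s_0 = plaintext = 0xA7F824
s_1 = Round(s_0, k_0) = 0x79ACD6
s_2 = Round(s_1, k_1) = 0x62ACB7
s_3 = Round(s_2, k_2) = 0x3B8188
s_4 = Round(s_3, k_3) = 0xF21A64
s_5 = Round(s_4, k_4) = 0xDC0677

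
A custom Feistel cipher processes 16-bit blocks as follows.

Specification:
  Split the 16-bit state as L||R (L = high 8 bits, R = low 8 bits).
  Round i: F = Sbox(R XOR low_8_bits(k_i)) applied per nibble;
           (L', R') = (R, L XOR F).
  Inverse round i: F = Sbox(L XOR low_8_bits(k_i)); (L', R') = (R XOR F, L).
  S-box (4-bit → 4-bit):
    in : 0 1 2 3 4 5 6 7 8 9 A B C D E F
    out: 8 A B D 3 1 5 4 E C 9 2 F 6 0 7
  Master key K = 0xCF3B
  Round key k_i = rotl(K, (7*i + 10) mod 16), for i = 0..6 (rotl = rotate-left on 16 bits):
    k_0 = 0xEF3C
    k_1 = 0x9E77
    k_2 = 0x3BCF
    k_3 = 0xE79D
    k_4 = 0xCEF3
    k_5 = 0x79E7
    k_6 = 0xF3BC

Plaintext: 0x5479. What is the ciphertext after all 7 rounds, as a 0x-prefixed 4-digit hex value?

s_0 = plaintext = 0x5479
s_1 = Round(s_0, k_0) = 0x7965
s_2 = Round(s_1, k_1) = 0x65D2
s_3 = Round(s_2, k_2) = 0xD2C3
s_4 = Round(s_3, k_3) = 0xC3C2
s_5 = Round(s_4, k_4) = 0xC219
s_6 = Round(s_5, k_5) = 0x19B2
s_7 = Round(s_6, k_6) = 0xB299

0xB299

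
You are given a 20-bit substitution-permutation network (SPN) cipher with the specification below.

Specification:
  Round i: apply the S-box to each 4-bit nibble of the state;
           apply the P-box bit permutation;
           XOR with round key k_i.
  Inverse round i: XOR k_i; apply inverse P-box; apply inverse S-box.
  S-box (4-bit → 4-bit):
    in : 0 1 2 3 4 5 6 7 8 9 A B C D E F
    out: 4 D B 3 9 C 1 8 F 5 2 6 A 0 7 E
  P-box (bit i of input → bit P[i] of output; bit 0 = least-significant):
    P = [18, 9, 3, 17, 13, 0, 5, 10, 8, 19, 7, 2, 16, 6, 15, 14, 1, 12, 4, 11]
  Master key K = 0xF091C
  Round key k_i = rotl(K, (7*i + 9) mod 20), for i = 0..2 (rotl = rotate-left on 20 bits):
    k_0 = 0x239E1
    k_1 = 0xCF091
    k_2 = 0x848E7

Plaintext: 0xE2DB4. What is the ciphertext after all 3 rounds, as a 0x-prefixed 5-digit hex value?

s_0 = plaintext = 0xE2DB4
s_1 = Round(s_0, k_0) = 0x56992
s_2 = Round(s_1, k_1) = 0xBDB21
s_3 = Round(s_2, k_2) = 0x67C7E

0x67C7E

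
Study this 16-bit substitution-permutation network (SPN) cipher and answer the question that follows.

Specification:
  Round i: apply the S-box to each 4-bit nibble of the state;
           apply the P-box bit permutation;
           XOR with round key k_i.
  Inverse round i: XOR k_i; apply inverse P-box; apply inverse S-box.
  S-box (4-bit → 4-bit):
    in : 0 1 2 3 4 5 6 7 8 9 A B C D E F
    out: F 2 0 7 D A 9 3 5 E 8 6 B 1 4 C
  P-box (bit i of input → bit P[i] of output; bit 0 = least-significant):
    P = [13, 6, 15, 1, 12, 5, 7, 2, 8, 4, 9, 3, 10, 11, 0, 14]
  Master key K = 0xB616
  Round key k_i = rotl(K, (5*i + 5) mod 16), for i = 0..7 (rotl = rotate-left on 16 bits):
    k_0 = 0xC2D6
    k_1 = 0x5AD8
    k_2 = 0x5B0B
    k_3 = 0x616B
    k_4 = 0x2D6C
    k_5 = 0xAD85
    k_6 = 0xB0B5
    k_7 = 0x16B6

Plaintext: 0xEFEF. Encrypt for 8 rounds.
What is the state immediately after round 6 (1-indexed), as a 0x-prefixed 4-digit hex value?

s_0 = plaintext = 0xEFEF
s_1 = Round(s_0, k_0) = 0x405D
s_2 = Round(s_1, k_1) = 0x3DE5
s_3 = Round(s_2, k_2) = 0x56C8
s_4 = Round(s_3, k_3) = 0x9847
s_5 = Round(s_4, k_4) = 0x56A9
s_6 = Round(s_5, k_5) = 0x64CB
s_7 = Round(s_6, k_6) = 0x67D9
s_8 = Round(s_7, k_7) = 0xC3E4

0x64CB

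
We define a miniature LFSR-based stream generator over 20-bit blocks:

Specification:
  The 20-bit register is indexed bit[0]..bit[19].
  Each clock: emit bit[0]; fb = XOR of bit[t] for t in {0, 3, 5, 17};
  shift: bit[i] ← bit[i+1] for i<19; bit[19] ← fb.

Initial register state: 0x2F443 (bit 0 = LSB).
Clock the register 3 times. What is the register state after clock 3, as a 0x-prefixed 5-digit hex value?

reg_0 = 0x2F443
clock 1: out=1, reg = 0x17A21
clock 2: out=1, reg = 0x0BD10
clock 3: out=0, reg = 0x05E88

0x05E88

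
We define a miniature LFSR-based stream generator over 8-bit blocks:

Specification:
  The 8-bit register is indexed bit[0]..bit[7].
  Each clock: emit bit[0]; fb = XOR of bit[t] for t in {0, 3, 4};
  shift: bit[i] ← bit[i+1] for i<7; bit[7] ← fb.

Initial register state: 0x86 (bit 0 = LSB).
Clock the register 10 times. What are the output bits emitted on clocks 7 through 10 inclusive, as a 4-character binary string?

reg_0 = 0x86
clock 1: out=0, reg = 0x43
clock 2: out=1, reg = 0xA1
clock 3: out=1, reg = 0xD0
clock 4: out=0, reg = 0xE8
clock 5: out=0, reg = 0xF4
clock 6: out=0, reg = 0xFA
clock 7: out=0, reg = 0x7D
clock 8: out=1, reg = 0xBE
clock 9: out=0, reg = 0x5F
clock 10: out=1, reg = 0xAF

0101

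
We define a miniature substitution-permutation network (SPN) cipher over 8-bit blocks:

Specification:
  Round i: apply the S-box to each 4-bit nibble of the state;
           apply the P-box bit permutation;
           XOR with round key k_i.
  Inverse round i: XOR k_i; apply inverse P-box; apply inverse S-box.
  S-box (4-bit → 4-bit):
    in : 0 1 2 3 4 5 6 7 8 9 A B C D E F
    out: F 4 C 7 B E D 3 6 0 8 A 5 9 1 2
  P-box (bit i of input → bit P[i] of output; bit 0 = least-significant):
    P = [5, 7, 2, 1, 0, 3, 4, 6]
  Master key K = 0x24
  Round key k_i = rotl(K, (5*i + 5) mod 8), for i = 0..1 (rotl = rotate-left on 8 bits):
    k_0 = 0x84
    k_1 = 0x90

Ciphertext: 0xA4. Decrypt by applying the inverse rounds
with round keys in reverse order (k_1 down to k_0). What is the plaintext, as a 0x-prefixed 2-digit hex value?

s_0 = ciphertext = 0xA4
s_1 = InvRound(s_0, k_1) = 0x1C
s_2 = InvRound(s_1, k_0) = 0x8F

0x8F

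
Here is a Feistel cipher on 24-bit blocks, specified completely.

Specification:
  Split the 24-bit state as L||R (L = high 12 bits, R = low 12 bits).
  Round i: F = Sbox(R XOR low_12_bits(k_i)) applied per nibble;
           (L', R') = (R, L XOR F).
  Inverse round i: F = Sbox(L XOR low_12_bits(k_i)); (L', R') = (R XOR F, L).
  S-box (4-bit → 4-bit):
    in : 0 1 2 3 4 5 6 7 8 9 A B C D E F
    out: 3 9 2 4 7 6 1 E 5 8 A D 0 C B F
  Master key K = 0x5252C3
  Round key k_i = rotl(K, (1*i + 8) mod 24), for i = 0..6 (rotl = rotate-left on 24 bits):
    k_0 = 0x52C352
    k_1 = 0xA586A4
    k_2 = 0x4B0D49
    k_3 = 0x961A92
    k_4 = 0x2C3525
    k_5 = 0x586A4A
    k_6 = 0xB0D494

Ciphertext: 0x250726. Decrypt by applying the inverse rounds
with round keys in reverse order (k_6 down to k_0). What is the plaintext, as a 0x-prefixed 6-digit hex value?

0xD6D2AD

s_0 = ciphertext = 0x250726
s_1 = InvRound(s_0, k_6) = 0x621250
s_2 = InvRound(s_1, k_5) = 0x24D621
s_3 = InvRound(s_2, k_4) = 0x83424D
s_4 = InvRound(s_3, k_3) = 0x0EC834
s_5 = InvRound(s_4, k_2) = 0x4920EC
s_6 = InvRound(s_5, k_1) = 0x2AD492
s_7 = InvRound(s_6, k_0) = 0xD6D2AD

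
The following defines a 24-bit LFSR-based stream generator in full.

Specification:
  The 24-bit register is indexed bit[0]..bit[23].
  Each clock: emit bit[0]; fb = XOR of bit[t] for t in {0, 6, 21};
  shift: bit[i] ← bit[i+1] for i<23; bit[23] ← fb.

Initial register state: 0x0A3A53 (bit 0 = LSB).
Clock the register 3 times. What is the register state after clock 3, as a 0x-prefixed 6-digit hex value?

reg_0 = 0x0A3A53
clock 1: out=1, reg = 0x051D29
clock 2: out=1, reg = 0x828E94
clock 3: out=0, reg = 0x41474A

0x41474A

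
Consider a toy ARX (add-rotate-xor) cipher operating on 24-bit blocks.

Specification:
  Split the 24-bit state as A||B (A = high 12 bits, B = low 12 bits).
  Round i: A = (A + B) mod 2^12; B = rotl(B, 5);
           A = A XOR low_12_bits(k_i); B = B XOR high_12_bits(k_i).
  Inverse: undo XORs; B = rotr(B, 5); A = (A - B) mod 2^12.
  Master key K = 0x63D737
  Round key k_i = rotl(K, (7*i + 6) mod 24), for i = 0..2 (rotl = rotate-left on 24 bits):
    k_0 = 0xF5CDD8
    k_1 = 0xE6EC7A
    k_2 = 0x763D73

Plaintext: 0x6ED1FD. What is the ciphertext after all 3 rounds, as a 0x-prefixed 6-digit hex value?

0x6A9680

s_0 = plaintext = 0x6ED1FD
s_1 = Round(s_0, k_0) = 0x5320FF
s_2 = Round(s_1, k_1) = 0xA4B18F
s_3 = Round(s_2, k_2) = 0x6A9680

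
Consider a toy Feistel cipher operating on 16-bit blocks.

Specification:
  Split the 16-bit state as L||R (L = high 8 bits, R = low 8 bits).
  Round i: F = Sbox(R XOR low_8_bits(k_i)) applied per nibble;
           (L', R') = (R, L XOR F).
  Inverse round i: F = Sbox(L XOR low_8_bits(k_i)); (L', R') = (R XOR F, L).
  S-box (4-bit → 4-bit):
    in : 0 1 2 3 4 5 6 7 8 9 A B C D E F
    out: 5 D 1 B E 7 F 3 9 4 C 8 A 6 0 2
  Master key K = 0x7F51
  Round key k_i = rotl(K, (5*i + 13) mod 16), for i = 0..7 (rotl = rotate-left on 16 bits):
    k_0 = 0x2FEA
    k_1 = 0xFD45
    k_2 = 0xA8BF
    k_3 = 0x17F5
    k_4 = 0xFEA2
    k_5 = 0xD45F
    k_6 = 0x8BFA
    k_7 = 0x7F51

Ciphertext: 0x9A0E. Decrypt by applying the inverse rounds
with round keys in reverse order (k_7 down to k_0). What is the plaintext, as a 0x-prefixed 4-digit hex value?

0xE34C

s_0 = ciphertext = 0x9A0E
s_1 = InvRound(s_0, k_7) = 0xA69A
s_2 = InvRound(s_1, k_6) = 0xE0A6
s_3 = InvRound(s_2, k_5) = 0x24E0
s_4 = InvRound(s_3, k_4) = 0x7F24
s_5 = InvRound(s_4, k_3) = 0xB87F
s_6 = InvRound(s_5, k_2) = 0x2CB8
s_7 = InvRound(s_6, k_1) = 0x4C2C
s_8 = InvRound(s_7, k_0) = 0xE34C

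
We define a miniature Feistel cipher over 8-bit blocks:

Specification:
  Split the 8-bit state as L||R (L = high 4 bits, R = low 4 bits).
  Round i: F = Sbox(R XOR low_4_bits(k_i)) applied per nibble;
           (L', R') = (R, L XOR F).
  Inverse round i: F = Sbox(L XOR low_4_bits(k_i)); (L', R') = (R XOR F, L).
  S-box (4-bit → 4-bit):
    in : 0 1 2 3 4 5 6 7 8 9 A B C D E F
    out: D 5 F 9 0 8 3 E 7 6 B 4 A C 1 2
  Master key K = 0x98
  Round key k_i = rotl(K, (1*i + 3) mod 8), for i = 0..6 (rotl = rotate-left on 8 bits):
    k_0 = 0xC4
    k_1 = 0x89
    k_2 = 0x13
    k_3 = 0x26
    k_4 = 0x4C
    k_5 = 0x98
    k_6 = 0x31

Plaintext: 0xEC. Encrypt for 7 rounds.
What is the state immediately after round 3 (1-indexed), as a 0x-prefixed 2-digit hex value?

0x16

s_0 = plaintext = 0xEC
s_1 = Round(s_0, k_0) = 0xC9
s_2 = Round(s_1, k_1) = 0x91
s_3 = Round(s_2, k_2) = 0x16
s_4 = Round(s_3, k_3) = 0x6C
s_5 = Round(s_4, k_4) = 0xCB
s_6 = Round(s_5, k_5) = 0xB5
s_7 = Round(s_6, k_6) = 0x5B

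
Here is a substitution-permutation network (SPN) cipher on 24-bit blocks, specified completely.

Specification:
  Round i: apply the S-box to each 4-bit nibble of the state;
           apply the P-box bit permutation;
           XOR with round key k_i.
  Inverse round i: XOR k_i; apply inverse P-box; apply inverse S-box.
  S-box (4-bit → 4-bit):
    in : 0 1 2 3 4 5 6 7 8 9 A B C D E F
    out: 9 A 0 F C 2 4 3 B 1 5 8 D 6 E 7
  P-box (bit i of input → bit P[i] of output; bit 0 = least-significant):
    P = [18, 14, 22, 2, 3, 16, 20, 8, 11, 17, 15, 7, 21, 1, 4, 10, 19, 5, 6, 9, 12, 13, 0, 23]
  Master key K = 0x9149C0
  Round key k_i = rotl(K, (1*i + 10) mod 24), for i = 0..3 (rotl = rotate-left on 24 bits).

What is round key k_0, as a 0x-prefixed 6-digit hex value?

0x270245

K = 0x9149C0
k_0 = rotl(K, (1*0+10) mod 24) = rotl(K, 10) = 0x270245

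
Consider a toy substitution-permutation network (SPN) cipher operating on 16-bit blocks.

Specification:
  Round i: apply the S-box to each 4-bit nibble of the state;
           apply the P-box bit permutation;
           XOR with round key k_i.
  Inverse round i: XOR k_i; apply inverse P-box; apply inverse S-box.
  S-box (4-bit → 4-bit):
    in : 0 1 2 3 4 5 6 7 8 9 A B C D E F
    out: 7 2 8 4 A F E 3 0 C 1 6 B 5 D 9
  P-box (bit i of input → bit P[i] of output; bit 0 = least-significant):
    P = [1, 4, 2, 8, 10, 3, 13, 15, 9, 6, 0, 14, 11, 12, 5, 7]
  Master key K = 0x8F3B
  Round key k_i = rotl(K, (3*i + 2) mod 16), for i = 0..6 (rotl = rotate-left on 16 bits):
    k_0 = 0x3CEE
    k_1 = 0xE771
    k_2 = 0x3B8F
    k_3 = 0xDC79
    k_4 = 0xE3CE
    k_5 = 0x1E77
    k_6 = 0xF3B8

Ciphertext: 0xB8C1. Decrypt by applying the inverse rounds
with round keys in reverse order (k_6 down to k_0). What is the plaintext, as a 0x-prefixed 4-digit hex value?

0xABD5

s_0 = ciphertext = 0xB8C1
s_1 = InvRound(s_0, k_6) = 0xD514
s_2 = InvRound(s_1, k_5) = 0xD52F
s_3 = InvRound(s_2, k_4) = 0x60D8
s_4 = InvRound(s_3, k_3) = 0x53E8
s_5 = InvRound(s_4, k_2) = 0xD63D
s_6 = InvRound(s_5, k_1) = 0x11B9
s_7 = InvRound(s_6, k_0) = 0xABD5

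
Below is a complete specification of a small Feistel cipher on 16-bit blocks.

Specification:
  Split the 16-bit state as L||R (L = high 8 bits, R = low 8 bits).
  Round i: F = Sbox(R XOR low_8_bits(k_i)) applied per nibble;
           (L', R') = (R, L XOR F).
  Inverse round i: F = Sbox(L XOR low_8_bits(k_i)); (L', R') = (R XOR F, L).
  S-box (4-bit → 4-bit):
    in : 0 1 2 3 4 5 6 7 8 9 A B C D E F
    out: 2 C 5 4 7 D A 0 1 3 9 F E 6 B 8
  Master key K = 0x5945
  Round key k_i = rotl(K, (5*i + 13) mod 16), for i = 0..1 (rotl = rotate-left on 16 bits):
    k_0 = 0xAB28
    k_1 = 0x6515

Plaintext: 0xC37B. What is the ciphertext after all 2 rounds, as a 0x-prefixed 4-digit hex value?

0x175E

s_0 = plaintext = 0xC37B
s_1 = Round(s_0, k_0) = 0x7B17
s_2 = Round(s_1, k_1) = 0x175E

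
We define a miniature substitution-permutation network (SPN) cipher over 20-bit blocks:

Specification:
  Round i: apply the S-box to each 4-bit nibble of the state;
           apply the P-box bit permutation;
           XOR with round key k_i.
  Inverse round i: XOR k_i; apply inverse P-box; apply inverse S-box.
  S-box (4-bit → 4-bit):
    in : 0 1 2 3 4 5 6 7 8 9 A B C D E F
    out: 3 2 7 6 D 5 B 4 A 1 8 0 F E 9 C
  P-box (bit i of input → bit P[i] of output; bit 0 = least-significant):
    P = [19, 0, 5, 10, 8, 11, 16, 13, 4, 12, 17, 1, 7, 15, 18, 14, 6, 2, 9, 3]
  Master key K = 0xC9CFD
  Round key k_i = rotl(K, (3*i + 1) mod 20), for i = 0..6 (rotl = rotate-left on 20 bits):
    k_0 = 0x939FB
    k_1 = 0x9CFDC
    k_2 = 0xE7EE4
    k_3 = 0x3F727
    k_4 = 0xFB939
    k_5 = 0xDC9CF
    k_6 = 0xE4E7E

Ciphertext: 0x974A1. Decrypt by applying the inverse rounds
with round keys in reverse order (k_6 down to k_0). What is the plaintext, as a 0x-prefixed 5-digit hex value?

0x4004F

s_0 = ciphertext = 0x974A1
s_1 = InvRound(s_0, k_6) = 0xC5CD1
s_2 = InvRound(s_1, k_5) = 0x8165A
s_3 = InvRound(s_2, k_4) = 0x53FCD
s_4 = InvRound(s_3, k_3) = 0xECF17
s_5 = InvRound(s_4, k_2) = 0x906E3
s_6 = InvRound(s_5, k_1) = 0x88E03
s_7 = InvRound(s_6, k_0) = 0x4004F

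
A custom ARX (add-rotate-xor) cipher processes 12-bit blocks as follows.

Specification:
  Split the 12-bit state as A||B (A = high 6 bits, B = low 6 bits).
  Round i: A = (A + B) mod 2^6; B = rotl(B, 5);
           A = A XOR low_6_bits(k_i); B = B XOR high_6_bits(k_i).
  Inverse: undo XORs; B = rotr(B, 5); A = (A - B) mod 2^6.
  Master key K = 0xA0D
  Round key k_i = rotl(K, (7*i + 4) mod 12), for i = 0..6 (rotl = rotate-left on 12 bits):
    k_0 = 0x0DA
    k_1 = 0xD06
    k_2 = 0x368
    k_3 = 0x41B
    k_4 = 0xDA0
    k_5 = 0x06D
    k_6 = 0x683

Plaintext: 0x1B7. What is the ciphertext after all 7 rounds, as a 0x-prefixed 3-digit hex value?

s_0 = plaintext = 0x1B7
s_1 = Round(s_0, k_0) = 0x9F8
s_2 = Round(s_1, k_1) = 0x668
s_3 = Round(s_2, k_2) = 0xA59
s_4 = Round(s_3, k_3) = 0x67C
s_5 = Round(s_4, k_4) = 0xD68
s_6 = Round(s_5, k_5) = 0xC15
s_7 = Round(s_6, k_6) = 0x1B0

0x1B0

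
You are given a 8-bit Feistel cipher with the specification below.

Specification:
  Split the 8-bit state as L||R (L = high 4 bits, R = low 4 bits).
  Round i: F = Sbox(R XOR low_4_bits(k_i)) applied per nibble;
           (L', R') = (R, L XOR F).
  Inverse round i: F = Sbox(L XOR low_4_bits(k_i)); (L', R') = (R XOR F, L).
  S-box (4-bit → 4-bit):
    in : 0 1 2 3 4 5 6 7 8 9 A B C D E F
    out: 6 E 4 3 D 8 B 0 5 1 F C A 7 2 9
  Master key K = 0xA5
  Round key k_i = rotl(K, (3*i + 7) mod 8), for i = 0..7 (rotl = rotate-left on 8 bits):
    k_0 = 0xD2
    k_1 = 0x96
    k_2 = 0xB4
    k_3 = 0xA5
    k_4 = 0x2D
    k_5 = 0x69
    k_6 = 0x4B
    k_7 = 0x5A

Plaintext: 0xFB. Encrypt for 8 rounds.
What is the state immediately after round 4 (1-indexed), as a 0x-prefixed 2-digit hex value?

s_0 = plaintext = 0xFB
s_1 = Round(s_0, k_0) = 0xBE
s_2 = Round(s_1, k_1) = 0xEE
s_3 = Round(s_2, k_2) = 0xE1
s_4 = Round(s_3, k_3) = 0x13
s_5 = Round(s_4, k_4) = 0x33
s_6 = Round(s_5, k_5) = 0x3C
s_7 = Round(s_6, k_6) = 0xC3
s_8 = Round(s_7, k_7) = 0x3D

0x13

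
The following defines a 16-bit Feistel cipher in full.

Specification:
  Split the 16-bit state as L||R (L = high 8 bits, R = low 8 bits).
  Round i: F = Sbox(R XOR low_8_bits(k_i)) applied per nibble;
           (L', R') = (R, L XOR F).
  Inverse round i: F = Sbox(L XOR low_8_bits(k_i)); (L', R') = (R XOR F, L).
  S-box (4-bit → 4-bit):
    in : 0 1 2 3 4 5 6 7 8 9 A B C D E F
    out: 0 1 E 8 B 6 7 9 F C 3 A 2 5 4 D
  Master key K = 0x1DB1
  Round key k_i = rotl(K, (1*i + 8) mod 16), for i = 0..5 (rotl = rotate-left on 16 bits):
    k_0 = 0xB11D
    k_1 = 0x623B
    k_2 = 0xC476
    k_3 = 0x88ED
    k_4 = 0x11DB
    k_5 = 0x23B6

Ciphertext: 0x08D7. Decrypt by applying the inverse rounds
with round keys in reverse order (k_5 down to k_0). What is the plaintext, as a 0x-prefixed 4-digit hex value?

0xE95A

s_0 = ciphertext = 0x08D7
s_1 = InvRound(s_0, k_5) = 0x7308
s_2 = InvRound(s_1, k_4) = 0x3773
s_3 = InvRound(s_2, k_3) = 0x2037
s_4 = InvRound(s_3, k_2) = 0x5020
s_5 = InvRound(s_4, k_1) = 0x5A50
s_6 = InvRound(s_5, k_0) = 0xE95A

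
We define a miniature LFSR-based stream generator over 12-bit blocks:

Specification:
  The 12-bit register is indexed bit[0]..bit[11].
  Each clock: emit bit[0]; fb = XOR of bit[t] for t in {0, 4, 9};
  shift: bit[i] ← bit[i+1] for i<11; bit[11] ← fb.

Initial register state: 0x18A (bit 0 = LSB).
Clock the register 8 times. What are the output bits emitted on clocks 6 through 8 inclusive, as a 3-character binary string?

reg_0 = 0x18A
clock 1: out=0, reg = 0x0C5
clock 2: out=1, reg = 0x862
clock 3: out=0, reg = 0x431
clock 4: out=1, reg = 0x218
clock 5: out=0, reg = 0x10C
clock 6: out=0, reg = 0x086
clock 7: out=0, reg = 0x043
clock 8: out=1, reg = 0x821

001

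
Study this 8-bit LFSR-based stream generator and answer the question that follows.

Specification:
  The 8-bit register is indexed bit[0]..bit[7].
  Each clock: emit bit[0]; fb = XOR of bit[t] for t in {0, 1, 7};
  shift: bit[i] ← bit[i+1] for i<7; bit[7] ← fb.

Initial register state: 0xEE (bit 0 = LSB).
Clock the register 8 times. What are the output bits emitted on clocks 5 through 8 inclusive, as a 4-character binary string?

reg_0 = 0xEE
clock 1: out=0, reg = 0x77
clock 2: out=1, reg = 0x3B
clock 3: out=1, reg = 0x1D
clock 4: out=1, reg = 0x8E
clock 5: out=0, reg = 0x47
clock 6: out=1, reg = 0x23
clock 7: out=1, reg = 0x11
clock 8: out=1, reg = 0x88

0111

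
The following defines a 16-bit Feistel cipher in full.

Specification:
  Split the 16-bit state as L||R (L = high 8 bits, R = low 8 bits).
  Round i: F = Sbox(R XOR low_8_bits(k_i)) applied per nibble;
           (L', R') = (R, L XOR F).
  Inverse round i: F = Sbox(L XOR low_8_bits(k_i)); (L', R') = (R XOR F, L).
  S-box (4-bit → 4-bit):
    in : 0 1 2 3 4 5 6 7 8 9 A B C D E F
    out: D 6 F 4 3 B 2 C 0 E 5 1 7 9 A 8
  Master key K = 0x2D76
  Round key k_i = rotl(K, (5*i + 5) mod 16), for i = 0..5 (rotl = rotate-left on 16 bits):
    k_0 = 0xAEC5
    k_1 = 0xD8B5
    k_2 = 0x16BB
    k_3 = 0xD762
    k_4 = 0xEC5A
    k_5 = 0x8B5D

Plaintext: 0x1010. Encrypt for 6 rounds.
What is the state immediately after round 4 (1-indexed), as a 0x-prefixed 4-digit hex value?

s_0 = plaintext = 0x1010
s_1 = Round(s_0, k_0) = 0x108B
s_2 = Round(s_1, k_1) = 0x8B5A
s_3 = Round(s_2, k_2) = 0x5A2D
s_4 = Round(s_3, k_3) = 0x2D62
s_5 = Round(s_4, k_4) = 0x626D
s_6 = Round(s_5, k_5) = 0x6D2F

0x2D62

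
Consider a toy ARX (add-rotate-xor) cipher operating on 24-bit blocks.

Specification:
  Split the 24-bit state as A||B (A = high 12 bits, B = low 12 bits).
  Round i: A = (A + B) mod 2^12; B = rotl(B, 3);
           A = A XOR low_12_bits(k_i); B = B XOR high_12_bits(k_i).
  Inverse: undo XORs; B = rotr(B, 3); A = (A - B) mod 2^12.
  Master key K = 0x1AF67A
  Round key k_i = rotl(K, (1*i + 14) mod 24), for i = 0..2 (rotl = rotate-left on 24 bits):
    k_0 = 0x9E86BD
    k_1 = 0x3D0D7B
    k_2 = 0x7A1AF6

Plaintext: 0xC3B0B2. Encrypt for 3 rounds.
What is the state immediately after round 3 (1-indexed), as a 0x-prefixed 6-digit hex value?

s_0 = plaintext = 0xC3B0B2
s_1 = Round(s_0, k_0) = 0xA50C78
s_2 = Round(s_1, k_1) = 0xBB3016
s_3 = Round(s_2, k_2) = 0x13F711

0x13F711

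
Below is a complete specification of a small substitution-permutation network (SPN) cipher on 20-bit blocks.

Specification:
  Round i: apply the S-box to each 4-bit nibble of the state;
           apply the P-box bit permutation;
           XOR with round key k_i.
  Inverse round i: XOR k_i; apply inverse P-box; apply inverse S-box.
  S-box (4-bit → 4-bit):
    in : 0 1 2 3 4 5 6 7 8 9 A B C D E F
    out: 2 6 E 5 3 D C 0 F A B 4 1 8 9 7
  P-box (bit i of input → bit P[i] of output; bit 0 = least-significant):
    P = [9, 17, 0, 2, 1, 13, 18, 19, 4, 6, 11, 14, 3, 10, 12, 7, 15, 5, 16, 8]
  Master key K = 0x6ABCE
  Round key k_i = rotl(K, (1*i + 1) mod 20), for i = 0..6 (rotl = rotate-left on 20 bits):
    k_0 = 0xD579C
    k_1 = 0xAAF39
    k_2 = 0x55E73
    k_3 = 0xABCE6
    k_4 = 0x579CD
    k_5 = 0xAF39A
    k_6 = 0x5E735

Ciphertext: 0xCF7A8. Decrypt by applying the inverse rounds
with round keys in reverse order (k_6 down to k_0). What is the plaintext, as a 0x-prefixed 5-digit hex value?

s_0 = ciphertext = 0xCF7A8
s_1 = InvRound(s_0, k_6) = 0xB5CD6
s_2 = InvRound(s_1, k_5) = 0x5410E
s_3 = InvRound(s_2, k_4) = 0x7614B
s_4 = InvRound(s_3, k_3) = 0x88666
s_5 = InvRound(s_4, k_2) = 0x3B566
s_6 = InvRound(s_5, k_1) = 0xB3FE5
s_7 = InvRound(s_6, k_0) = 0x0C811

0x0C811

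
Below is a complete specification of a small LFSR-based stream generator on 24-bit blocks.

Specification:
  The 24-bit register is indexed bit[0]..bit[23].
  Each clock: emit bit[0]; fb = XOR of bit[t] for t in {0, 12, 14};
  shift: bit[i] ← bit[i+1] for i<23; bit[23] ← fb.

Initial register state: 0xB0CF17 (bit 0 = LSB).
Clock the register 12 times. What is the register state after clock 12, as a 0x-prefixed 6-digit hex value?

0x6D8B0C

reg_0 = 0xB0CF17
clock 1: out=1, reg = 0x58678B
clock 2: out=1, reg = 0x2C33C5
clock 3: out=1, reg = 0x1619E2
clock 4: out=0, reg = 0x8B0CF1
clock 5: out=1, reg = 0xC58678
clock 6: out=0, reg = 0x62C33C
clock 7: out=0, reg = 0xB1619E
clock 8: out=0, reg = 0xD8B0CF
clock 9: out=1, reg = 0x6C5867
clock 10: out=1, reg = 0xB62C33
clock 11: out=1, reg = 0xDB1619
clock 12: out=1, reg = 0x6D8B0C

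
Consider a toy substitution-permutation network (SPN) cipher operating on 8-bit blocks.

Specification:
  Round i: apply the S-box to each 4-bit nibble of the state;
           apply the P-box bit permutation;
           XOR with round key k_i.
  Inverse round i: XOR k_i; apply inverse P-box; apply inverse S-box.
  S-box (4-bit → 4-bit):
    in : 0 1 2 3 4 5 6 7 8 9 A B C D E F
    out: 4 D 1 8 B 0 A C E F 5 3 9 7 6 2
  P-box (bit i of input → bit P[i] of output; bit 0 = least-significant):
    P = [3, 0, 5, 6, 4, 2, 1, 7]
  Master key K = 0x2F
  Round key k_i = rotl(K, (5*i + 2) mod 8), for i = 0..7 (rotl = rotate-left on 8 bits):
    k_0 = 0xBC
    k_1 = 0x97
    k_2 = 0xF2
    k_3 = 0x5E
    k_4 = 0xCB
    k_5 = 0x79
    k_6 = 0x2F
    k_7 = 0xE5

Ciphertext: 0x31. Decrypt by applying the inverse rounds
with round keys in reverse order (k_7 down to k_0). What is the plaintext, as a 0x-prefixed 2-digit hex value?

s_0 = ciphertext = 0x31
s_1 = InvRound(s_0, k_7) = 0x43
s_2 = InvRound(s_1, k_6) = 0xF1
s_3 = InvRound(s_2, k_5) = 0x32
s_4 = InvRound(s_3, k_4) = 0xC9
s_5 = InvRound(s_4, k_3) = 0x9F
s_6 = InvRound(s_5, k_2) = 0xF9
s_7 = InvRound(s_6, k_1) = 0xE1
s_8 = InvRound(s_7, k_0) = 0xB4

0xB4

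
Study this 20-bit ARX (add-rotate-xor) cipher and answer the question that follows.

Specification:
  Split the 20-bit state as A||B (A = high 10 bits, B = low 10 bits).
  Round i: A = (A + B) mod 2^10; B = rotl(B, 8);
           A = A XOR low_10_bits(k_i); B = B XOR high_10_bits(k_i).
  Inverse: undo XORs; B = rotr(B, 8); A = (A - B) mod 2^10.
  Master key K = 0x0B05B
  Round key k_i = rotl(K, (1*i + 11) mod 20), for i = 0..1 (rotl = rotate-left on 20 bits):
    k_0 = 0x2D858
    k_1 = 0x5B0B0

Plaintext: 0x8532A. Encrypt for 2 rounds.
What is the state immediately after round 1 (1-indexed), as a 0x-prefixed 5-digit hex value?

0x59A7C

s_0 = plaintext = 0x8532A
s_1 = Round(s_0, k_0) = 0x59A7C
s_2 = Round(s_1, k_1) = 0xD49F3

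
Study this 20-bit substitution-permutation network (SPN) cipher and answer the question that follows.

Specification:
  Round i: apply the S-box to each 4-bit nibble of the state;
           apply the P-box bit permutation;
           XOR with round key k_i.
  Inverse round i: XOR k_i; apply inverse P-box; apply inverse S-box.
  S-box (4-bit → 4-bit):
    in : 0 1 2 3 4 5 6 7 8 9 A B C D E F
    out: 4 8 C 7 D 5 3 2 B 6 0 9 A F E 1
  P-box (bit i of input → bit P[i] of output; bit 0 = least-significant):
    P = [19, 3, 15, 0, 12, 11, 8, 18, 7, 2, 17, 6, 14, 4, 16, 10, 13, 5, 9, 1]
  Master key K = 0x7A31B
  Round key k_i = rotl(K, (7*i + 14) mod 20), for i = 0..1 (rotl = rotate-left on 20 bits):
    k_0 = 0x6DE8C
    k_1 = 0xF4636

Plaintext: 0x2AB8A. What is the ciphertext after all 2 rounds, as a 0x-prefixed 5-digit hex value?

0x9D1ED

s_0 = plaintext = 0x2AB8A
s_1 = Round(s_0, k_0) = 0x2C44E
s_2 = Round(s_1, k_1) = 0x9D1ED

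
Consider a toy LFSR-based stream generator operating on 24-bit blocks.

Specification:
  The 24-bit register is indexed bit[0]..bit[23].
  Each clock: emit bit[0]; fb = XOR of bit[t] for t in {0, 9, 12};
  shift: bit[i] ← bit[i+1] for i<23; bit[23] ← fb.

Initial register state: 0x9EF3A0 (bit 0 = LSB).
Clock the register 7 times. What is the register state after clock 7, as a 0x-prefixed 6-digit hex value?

0x6D3DE7

reg_0 = 0x9EF3A0
clock 1: out=0, reg = 0x4F79D0
clock 2: out=0, reg = 0xA7BCE8
clock 3: out=0, reg = 0xD3DE74
clock 4: out=0, reg = 0x69EF3A
clock 5: out=0, reg = 0xB4F79D
clock 6: out=1, reg = 0xDA7BCE
clock 7: out=0, reg = 0x6D3DE7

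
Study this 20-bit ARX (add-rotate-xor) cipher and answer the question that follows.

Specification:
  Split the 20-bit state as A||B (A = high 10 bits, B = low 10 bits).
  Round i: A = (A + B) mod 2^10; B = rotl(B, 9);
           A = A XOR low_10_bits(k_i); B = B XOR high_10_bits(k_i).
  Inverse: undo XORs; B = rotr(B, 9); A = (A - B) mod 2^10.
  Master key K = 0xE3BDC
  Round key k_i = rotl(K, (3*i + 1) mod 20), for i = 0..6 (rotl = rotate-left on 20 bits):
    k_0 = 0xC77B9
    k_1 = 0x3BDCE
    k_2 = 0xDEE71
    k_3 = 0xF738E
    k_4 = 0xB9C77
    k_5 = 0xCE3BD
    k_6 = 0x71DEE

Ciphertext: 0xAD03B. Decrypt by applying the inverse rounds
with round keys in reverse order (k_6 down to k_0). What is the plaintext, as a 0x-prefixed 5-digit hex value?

0x0DF6D

s_0 = ciphertext = 0xAD03B
s_1 = InvRound(s_0, k_6) = 0xD8BF8
s_2 = InvRound(s_1, k_5) = 0xD7D80
s_3 = InvRound(s_2, k_4) = 0x166CF
s_4 = InvRound(s_3, k_3) = 0x6C626
s_5 = InvRound(s_4, k_2) = 0x41ABA
s_6 = InvRound(s_5, k_1) = 0x074AB
s_7 = InvRound(s_6, k_0) = 0x0DF6D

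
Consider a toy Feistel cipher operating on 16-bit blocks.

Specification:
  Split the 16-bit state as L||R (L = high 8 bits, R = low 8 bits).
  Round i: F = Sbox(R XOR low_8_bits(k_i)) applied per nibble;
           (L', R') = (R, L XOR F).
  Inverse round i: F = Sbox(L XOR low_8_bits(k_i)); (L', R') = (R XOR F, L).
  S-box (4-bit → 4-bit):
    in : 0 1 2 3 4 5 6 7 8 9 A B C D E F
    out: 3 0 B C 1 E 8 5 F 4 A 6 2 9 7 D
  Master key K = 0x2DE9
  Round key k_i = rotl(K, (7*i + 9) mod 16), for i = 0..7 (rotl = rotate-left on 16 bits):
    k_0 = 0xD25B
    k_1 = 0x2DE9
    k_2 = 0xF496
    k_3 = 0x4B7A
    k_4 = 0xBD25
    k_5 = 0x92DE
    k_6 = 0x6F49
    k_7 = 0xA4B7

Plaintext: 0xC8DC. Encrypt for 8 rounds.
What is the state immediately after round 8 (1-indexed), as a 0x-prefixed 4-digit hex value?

0xB346

s_0 = plaintext = 0xC8DC
s_1 = Round(s_0, k_0) = 0xDC3D
s_2 = Round(s_1, k_1) = 0x3D4D
s_3 = Round(s_2, k_2) = 0x4DAB
s_4 = Round(s_3, k_3) = 0xABDD
s_5 = Round(s_4, k_4) = 0xDD74
s_6 = Round(s_5, k_5) = 0x7477
s_7 = Round(s_6, k_6) = 0x77B3
s_8 = Round(s_7, k_7) = 0xB346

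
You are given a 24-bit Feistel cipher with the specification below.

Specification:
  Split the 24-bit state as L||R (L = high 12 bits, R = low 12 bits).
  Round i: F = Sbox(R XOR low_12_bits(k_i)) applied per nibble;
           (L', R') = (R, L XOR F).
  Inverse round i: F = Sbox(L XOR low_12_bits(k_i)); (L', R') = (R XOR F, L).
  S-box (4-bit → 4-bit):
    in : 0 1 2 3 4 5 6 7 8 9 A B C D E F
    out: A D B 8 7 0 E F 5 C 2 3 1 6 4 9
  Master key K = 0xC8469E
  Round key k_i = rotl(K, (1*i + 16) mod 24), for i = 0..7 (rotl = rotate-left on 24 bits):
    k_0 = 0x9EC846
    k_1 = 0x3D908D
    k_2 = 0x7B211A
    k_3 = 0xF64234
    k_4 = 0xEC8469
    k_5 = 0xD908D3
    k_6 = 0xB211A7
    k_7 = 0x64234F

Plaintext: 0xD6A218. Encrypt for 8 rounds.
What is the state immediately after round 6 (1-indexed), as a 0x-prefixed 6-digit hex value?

s_0 = plaintext = 0xD6A218
s_1 = Round(s_0, k_0) = 0x218F6E
s_2 = Round(s_1, k_1) = 0xF6EB50
s_3 = Round(s_2, k_2) = 0xB50D1C
s_4 = Round(s_3, k_3) = 0xD1C2E5
s_5 = Round(s_4, k_4) = 0x2E534D
s_6 = Round(s_5, k_5) = 0x34D121
s_7 = Round(s_6, k_6) = 0x121913
s_8 = Round(s_7, k_7) = 0x913320

0x34D121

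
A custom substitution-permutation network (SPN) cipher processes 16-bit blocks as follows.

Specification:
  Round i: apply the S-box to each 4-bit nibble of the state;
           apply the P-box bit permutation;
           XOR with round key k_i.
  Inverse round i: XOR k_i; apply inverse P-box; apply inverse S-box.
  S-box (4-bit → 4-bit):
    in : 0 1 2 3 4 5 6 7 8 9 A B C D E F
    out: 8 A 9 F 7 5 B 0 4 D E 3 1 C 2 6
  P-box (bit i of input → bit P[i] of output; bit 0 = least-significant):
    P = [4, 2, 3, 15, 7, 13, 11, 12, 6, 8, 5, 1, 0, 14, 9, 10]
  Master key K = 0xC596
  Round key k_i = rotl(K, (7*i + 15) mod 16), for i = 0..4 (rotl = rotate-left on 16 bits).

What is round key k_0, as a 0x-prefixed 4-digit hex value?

0x62CB

K = 0xC596
k_0 = rotl(K, (7*0+15) mod 16) = rotl(K, 15) = 0x62CB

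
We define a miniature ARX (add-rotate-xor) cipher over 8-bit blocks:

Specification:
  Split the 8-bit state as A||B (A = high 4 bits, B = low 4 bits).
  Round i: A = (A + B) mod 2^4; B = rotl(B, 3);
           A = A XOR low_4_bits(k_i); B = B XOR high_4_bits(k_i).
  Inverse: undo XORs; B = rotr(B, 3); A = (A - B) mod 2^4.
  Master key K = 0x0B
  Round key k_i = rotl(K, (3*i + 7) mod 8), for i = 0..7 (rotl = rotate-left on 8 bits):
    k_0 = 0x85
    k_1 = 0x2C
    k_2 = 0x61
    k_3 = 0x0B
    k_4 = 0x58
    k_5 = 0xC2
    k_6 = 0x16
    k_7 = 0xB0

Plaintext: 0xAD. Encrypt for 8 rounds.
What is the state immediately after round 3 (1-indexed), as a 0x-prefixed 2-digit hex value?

s_0 = plaintext = 0xAD
s_1 = Round(s_0, k_0) = 0x26
s_2 = Round(s_1, k_1) = 0x41
s_3 = Round(s_2, k_2) = 0x4E
s_4 = Round(s_3, k_3) = 0x97
s_5 = Round(s_4, k_4) = 0x8E
s_6 = Round(s_5, k_5) = 0x4B
s_7 = Round(s_6, k_6) = 0x9C
s_8 = Round(s_7, k_7) = 0x5D

0x4E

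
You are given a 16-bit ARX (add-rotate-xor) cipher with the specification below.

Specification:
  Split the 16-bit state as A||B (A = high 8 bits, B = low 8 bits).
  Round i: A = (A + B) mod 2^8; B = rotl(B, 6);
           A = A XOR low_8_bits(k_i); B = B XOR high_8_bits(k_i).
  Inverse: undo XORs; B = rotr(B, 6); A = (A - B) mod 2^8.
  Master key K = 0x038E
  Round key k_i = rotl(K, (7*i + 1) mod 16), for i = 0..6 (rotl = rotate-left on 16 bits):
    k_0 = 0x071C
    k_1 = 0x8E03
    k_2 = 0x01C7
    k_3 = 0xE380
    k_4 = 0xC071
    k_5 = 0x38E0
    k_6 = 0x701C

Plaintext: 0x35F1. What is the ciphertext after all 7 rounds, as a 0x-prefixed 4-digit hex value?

s_0 = plaintext = 0x35F1
s_1 = Round(s_0, k_0) = 0x3A7B
s_2 = Round(s_1, k_1) = 0xB650
s_3 = Round(s_2, k_2) = 0xC115
s_4 = Round(s_3, k_3) = 0x56A6
s_5 = Round(s_4, k_4) = 0x8D69
s_6 = Round(s_5, k_5) = 0x1662
s_7 = Round(s_6, k_6) = 0x64E8

0x64E8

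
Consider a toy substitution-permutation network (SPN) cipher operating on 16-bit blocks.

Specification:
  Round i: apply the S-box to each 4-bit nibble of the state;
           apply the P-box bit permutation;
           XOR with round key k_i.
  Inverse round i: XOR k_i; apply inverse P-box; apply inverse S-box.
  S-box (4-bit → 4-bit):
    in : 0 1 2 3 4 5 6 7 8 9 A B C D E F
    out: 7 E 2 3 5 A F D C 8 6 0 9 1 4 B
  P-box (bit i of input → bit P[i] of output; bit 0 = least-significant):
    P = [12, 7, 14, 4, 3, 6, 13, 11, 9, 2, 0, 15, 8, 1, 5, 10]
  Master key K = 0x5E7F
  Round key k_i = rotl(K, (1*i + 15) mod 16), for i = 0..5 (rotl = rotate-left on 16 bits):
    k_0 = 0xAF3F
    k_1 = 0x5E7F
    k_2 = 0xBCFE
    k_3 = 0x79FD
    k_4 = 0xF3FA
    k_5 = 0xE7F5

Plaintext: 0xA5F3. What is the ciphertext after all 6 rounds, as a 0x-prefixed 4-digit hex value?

0xCDCA

s_0 = plaintext = 0xA5F3
s_1 = Round(s_0, k_0) = 0x37D1
s_2 = Round(s_1, k_1) = 0x9DE4
s_3 = Round(s_2, k_2) = 0xCAFE
s_4 = Round(s_3, k_3) = 0x34B0
s_5 = Round(s_4, k_4) = 0xA079
s_6 = Round(s_5, k_5) = 0xCDCA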